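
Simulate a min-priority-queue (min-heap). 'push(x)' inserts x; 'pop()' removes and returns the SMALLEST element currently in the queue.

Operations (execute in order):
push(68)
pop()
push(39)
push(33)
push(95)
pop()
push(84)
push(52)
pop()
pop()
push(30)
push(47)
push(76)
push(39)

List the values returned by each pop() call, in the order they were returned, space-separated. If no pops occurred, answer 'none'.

push(68): heap contents = [68]
pop() → 68: heap contents = []
push(39): heap contents = [39]
push(33): heap contents = [33, 39]
push(95): heap contents = [33, 39, 95]
pop() → 33: heap contents = [39, 95]
push(84): heap contents = [39, 84, 95]
push(52): heap contents = [39, 52, 84, 95]
pop() → 39: heap contents = [52, 84, 95]
pop() → 52: heap contents = [84, 95]
push(30): heap contents = [30, 84, 95]
push(47): heap contents = [30, 47, 84, 95]
push(76): heap contents = [30, 47, 76, 84, 95]
push(39): heap contents = [30, 39, 47, 76, 84, 95]

Answer: 68 33 39 52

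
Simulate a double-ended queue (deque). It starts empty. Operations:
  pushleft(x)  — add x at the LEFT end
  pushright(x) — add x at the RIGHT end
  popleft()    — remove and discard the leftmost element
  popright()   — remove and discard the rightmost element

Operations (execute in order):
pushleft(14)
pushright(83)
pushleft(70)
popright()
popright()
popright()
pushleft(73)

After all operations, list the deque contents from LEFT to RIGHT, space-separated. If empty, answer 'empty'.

Answer: 73

Derivation:
pushleft(14): [14]
pushright(83): [14, 83]
pushleft(70): [70, 14, 83]
popright(): [70, 14]
popright(): [70]
popright(): []
pushleft(73): [73]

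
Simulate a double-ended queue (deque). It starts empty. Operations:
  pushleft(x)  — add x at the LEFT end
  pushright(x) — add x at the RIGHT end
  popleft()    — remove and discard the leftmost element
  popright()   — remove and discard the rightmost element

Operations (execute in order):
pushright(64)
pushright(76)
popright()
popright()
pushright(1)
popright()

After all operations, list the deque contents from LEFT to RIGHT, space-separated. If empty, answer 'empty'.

pushright(64): [64]
pushright(76): [64, 76]
popright(): [64]
popright(): []
pushright(1): [1]
popright(): []

Answer: empty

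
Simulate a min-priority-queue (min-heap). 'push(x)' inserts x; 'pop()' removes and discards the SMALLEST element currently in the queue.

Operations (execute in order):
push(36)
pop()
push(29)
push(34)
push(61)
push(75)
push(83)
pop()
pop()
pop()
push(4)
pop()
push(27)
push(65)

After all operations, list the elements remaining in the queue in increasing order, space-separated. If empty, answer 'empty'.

Answer: 27 65 75 83

Derivation:
push(36): heap contents = [36]
pop() → 36: heap contents = []
push(29): heap contents = [29]
push(34): heap contents = [29, 34]
push(61): heap contents = [29, 34, 61]
push(75): heap contents = [29, 34, 61, 75]
push(83): heap contents = [29, 34, 61, 75, 83]
pop() → 29: heap contents = [34, 61, 75, 83]
pop() → 34: heap contents = [61, 75, 83]
pop() → 61: heap contents = [75, 83]
push(4): heap contents = [4, 75, 83]
pop() → 4: heap contents = [75, 83]
push(27): heap contents = [27, 75, 83]
push(65): heap contents = [27, 65, 75, 83]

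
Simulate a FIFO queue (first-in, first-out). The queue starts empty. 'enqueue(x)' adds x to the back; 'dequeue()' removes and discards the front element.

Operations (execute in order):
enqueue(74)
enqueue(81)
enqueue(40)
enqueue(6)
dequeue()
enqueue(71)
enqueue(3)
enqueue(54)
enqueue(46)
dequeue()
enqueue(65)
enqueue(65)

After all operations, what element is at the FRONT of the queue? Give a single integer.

enqueue(74): queue = [74]
enqueue(81): queue = [74, 81]
enqueue(40): queue = [74, 81, 40]
enqueue(6): queue = [74, 81, 40, 6]
dequeue(): queue = [81, 40, 6]
enqueue(71): queue = [81, 40, 6, 71]
enqueue(3): queue = [81, 40, 6, 71, 3]
enqueue(54): queue = [81, 40, 6, 71, 3, 54]
enqueue(46): queue = [81, 40, 6, 71, 3, 54, 46]
dequeue(): queue = [40, 6, 71, 3, 54, 46]
enqueue(65): queue = [40, 6, 71, 3, 54, 46, 65]
enqueue(65): queue = [40, 6, 71, 3, 54, 46, 65, 65]

Answer: 40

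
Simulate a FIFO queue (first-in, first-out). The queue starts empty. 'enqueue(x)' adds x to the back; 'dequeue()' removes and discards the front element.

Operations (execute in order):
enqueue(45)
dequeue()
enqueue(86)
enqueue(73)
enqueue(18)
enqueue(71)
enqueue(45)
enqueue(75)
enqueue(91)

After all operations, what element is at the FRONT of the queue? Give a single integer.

Answer: 86

Derivation:
enqueue(45): queue = [45]
dequeue(): queue = []
enqueue(86): queue = [86]
enqueue(73): queue = [86, 73]
enqueue(18): queue = [86, 73, 18]
enqueue(71): queue = [86, 73, 18, 71]
enqueue(45): queue = [86, 73, 18, 71, 45]
enqueue(75): queue = [86, 73, 18, 71, 45, 75]
enqueue(91): queue = [86, 73, 18, 71, 45, 75, 91]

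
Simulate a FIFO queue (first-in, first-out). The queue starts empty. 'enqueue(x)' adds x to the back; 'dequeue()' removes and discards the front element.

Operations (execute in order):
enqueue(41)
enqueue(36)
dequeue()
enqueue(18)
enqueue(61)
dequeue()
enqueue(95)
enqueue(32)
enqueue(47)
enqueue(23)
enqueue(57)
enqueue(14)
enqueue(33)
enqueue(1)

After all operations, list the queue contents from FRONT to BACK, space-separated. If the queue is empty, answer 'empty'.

enqueue(41): [41]
enqueue(36): [41, 36]
dequeue(): [36]
enqueue(18): [36, 18]
enqueue(61): [36, 18, 61]
dequeue(): [18, 61]
enqueue(95): [18, 61, 95]
enqueue(32): [18, 61, 95, 32]
enqueue(47): [18, 61, 95, 32, 47]
enqueue(23): [18, 61, 95, 32, 47, 23]
enqueue(57): [18, 61, 95, 32, 47, 23, 57]
enqueue(14): [18, 61, 95, 32, 47, 23, 57, 14]
enqueue(33): [18, 61, 95, 32, 47, 23, 57, 14, 33]
enqueue(1): [18, 61, 95, 32, 47, 23, 57, 14, 33, 1]

Answer: 18 61 95 32 47 23 57 14 33 1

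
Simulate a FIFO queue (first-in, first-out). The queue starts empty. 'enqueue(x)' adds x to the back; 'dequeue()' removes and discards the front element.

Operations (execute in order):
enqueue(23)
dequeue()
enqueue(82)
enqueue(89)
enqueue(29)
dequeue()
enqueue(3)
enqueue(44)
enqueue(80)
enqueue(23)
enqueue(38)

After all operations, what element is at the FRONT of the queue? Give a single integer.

enqueue(23): queue = [23]
dequeue(): queue = []
enqueue(82): queue = [82]
enqueue(89): queue = [82, 89]
enqueue(29): queue = [82, 89, 29]
dequeue(): queue = [89, 29]
enqueue(3): queue = [89, 29, 3]
enqueue(44): queue = [89, 29, 3, 44]
enqueue(80): queue = [89, 29, 3, 44, 80]
enqueue(23): queue = [89, 29, 3, 44, 80, 23]
enqueue(38): queue = [89, 29, 3, 44, 80, 23, 38]

Answer: 89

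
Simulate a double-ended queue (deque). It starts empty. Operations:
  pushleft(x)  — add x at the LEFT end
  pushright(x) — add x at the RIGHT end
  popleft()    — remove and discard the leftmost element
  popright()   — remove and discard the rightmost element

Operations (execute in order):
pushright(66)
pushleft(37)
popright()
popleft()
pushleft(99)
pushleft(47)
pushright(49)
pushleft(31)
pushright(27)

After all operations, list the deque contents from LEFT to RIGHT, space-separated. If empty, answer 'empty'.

pushright(66): [66]
pushleft(37): [37, 66]
popright(): [37]
popleft(): []
pushleft(99): [99]
pushleft(47): [47, 99]
pushright(49): [47, 99, 49]
pushleft(31): [31, 47, 99, 49]
pushright(27): [31, 47, 99, 49, 27]

Answer: 31 47 99 49 27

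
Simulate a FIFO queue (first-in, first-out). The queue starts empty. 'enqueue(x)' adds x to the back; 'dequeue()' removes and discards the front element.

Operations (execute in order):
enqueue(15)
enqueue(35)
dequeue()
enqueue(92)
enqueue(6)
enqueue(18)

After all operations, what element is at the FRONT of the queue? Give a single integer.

Answer: 35

Derivation:
enqueue(15): queue = [15]
enqueue(35): queue = [15, 35]
dequeue(): queue = [35]
enqueue(92): queue = [35, 92]
enqueue(6): queue = [35, 92, 6]
enqueue(18): queue = [35, 92, 6, 18]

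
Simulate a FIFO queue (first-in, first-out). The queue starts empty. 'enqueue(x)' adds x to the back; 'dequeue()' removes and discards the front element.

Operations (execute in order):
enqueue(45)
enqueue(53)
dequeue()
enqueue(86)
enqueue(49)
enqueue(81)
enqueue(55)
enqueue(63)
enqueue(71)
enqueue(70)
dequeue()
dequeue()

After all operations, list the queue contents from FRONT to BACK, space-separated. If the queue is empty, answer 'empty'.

enqueue(45): [45]
enqueue(53): [45, 53]
dequeue(): [53]
enqueue(86): [53, 86]
enqueue(49): [53, 86, 49]
enqueue(81): [53, 86, 49, 81]
enqueue(55): [53, 86, 49, 81, 55]
enqueue(63): [53, 86, 49, 81, 55, 63]
enqueue(71): [53, 86, 49, 81, 55, 63, 71]
enqueue(70): [53, 86, 49, 81, 55, 63, 71, 70]
dequeue(): [86, 49, 81, 55, 63, 71, 70]
dequeue(): [49, 81, 55, 63, 71, 70]

Answer: 49 81 55 63 71 70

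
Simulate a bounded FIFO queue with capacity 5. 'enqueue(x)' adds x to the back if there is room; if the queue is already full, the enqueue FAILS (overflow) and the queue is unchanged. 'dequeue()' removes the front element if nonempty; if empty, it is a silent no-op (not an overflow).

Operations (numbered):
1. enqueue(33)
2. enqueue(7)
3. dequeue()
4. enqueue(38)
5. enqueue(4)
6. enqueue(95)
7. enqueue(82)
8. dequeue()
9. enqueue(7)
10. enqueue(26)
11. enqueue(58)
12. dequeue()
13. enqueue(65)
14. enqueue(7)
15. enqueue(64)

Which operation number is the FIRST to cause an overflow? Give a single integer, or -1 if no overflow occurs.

1. enqueue(33): size=1
2. enqueue(7): size=2
3. dequeue(): size=1
4. enqueue(38): size=2
5. enqueue(4): size=3
6. enqueue(95): size=4
7. enqueue(82): size=5
8. dequeue(): size=4
9. enqueue(7): size=5
10. enqueue(26): size=5=cap → OVERFLOW (fail)
11. enqueue(58): size=5=cap → OVERFLOW (fail)
12. dequeue(): size=4
13. enqueue(65): size=5
14. enqueue(7): size=5=cap → OVERFLOW (fail)
15. enqueue(64): size=5=cap → OVERFLOW (fail)

Answer: 10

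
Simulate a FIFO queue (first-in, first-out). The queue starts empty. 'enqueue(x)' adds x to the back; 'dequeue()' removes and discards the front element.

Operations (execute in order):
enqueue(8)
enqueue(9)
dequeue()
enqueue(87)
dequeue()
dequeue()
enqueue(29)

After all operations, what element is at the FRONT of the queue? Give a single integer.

Answer: 29

Derivation:
enqueue(8): queue = [8]
enqueue(9): queue = [8, 9]
dequeue(): queue = [9]
enqueue(87): queue = [9, 87]
dequeue(): queue = [87]
dequeue(): queue = []
enqueue(29): queue = [29]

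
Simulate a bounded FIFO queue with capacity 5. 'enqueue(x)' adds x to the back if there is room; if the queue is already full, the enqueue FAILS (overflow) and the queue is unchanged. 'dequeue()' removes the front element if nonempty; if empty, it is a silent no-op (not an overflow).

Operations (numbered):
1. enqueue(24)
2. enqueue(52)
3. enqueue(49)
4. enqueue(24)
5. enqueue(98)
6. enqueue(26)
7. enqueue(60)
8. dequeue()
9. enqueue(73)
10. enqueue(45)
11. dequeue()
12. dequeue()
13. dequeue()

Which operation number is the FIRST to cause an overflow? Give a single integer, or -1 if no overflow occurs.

1. enqueue(24): size=1
2. enqueue(52): size=2
3. enqueue(49): size=3
4. enqueue(24): size=4
5. enqueue(98): size=5
6. enqueue(26): size=5=cap → OVERFLOW (fail)
7. enqueue(60): size=5=cap → OVERFLOW (fail)
8. dequeue(): size=4
9. enqueue(73): size=5
10. enqueue(45): size=5=cap → OVERFLOW (fail)
11. dequeue(): size=4
12. dequeue(): size=3
13. dequeue(): size=2

Answer: 6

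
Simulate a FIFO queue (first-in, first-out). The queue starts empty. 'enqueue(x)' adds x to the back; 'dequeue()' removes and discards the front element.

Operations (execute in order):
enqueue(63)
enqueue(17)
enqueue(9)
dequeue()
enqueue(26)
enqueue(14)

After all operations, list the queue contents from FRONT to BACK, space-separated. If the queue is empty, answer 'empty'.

Answer: 17 9 26 14

Derivation:
enqueue(63): [63]
enqueue(17): [63, 17]
enqueue(9): [63, 17, 9]
dequeue(): [17, 9]
enqueue(26): [17, 9, 26]
enqueue(14): [17, 9, 26, 14]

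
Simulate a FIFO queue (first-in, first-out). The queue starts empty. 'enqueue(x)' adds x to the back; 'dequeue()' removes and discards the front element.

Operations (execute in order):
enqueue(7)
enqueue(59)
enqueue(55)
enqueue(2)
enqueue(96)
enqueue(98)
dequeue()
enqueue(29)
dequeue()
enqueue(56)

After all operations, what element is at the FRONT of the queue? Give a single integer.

enqueue(7): queue = [7]
enqueue(59): queue = [7, 59]
enqueue(55): queue = [7, 59, 55]
enqueue(2): queue = [7, 59, 55, 2]
enqueue(96): queue = [7, 59, 55, 2, 96]
enqueue(98): queue = [7, 59, 55, 2, 96, 98]
dequeue(): queue = [59, 55, 2, 96, 98]
enqueue(29): queue = [59, 55, 2, 96, 98, 29]
dequeue(): queue = [55, 2, 96, 98, 29]
enqueue(56): queue = [55, 2, 96, 98, 29, 56]

Answer: 55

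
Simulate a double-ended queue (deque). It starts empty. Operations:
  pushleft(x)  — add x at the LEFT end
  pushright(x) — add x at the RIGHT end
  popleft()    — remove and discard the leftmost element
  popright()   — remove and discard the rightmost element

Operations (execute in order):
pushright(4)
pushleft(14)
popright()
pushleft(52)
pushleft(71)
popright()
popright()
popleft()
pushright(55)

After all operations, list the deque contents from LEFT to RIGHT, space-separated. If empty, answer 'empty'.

Answer: 55

Derivation:
pushright(4): [4]
pushleft(14): [14, 4]
popright(): [14]
pushleft(52): [52, 14]
pushleft(71): [71, 52, 14]
popright(): [71, 52]
popright(): [71]
popleft(): []
pushright(55): [55]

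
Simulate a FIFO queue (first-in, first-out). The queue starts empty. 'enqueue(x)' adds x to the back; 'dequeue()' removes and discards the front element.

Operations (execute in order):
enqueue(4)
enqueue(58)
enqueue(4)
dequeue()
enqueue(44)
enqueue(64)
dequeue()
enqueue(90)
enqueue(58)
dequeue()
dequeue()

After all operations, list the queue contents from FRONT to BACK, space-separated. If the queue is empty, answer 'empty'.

Answer: 64 90 58

Derivation:
enqueue(4): [4]
enqueue(58): [4, 58]
enqueue(4): [4, 58, 4]
dequeue(): [58, 4]
enqueue(44): [58, 4, 44]
enqueue(64): [58, 4, 44, 64]
dequeue(): [4, 44, 64]
enqueue(90): [4, 44, 64, 90]
enqueue(58): [4, 44, 64, 90, 58]
dequeue(): [44, 64, 90, 58]
dequeue(): [64, 90, 58]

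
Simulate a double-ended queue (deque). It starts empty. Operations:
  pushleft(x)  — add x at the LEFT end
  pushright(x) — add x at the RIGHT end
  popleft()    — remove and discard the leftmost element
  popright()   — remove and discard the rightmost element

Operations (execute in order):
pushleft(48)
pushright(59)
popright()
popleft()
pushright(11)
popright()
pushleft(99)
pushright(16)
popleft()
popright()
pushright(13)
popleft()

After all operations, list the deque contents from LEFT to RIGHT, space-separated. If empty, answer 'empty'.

Answer: empty

Derivation:
pushleft(48): [48]
pushright(59): [48, 59]
popright(): [48]
popleft(): []
pushright(11): [11]
popright(): []
pushleft(99): [99]
pushright(16): [99, 16]
popleft(): [16]
popright(): []
pushright(13): [13]
popleft(): []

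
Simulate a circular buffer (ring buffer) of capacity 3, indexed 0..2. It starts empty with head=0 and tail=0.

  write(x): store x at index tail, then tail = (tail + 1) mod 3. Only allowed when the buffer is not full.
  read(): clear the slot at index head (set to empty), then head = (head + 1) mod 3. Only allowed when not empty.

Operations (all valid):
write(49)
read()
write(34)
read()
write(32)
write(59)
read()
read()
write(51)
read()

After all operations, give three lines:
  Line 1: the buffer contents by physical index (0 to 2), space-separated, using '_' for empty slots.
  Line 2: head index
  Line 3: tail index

write(49): buf=[49 _ _], head=0, tail=1, size=1
read(): buf=[_ _ _], head=1, tail=1, size=0
write(34): buf=[_ 34 _], head=1, tail=2, size=1
read(): buf=[_ _ _], head=2, tail=2, size=0
write(32): buf=[_ _ 32], head=2, tail=0, size=1
write(59): buf=[59 _ 32], head=2, tail=1, size=2
read(): buf=[59 _ _], head=0, tail=1, size=1
read(): buf=[_ _ _], head=1, tail=1, size=0
write(51): buf=[_ 51 _], head=1, tail=2, size=1
read(): buf=[_ _ _], head=2, tail=2, size=0

Answer: _ _ _
2
2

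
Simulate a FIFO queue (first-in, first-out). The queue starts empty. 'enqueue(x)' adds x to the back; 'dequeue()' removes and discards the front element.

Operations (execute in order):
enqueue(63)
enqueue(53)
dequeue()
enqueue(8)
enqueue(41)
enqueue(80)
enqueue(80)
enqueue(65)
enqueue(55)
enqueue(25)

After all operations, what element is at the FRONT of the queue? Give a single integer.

enqueue(63): queue = [63]
enqueue(53): queue = [63, 53]
dequeue(): queue = [53]
enqueue(8): queue = [53, 8]
enqueue(41): queue = [53, 8, 41]
enqueue(80): queue = [53, 8, 41, 80]
enqueue(80): queue = [53, 8, 41, 80, 80]
enqueue(65): queue = [53, 8, 41, 80, 80, 65]
enqueue(55): queue = [53, 8, 41, 80, 80, 65, 55]
enqueue(25): queue = [53, 8, 41, 80, 80, 65, 55, 25]

Answer: 53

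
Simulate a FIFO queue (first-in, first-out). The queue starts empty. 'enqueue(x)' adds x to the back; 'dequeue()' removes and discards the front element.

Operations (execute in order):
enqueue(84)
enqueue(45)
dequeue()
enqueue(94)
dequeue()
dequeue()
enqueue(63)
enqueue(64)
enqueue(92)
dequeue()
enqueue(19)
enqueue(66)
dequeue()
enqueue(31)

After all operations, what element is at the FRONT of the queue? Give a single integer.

enqueue(84): queue = [84]
enqueue(45): queue = [84, 45]
dequeue(): queue = [45]
enqueue(94): queue = [45, 94]
dequeue(): queue = [94]
dequeue(): queue = []
enqueue(63): queue = [63]
enqueue(64): queue = [63, 64]
enqueue(92): queue = [63, 64, 92]
dequeue(): queue = [64, 92]
enqueue(19): queue = [64, 92, 19]
enqueue(66): queue = [64, 92, 19, 66]
dequeue(): queue = [92, 19, 66]
enqueue(31): queue = [92, 19, 66, 31]

Answer: 92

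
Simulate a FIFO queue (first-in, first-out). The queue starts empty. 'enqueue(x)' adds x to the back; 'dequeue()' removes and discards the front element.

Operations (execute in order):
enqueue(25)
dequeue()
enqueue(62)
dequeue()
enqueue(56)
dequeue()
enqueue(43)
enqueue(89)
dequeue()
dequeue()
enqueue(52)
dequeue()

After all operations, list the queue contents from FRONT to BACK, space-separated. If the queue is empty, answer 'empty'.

enqueue(25): [25]
dequeue(): []
enqueue(62): [62]
dequeue(): []
enqueue(56): [56]
dequeue(): []
enqueue(43): [43]
enqueue(89): [43, 89]
dequeue(): [89]
dequeue(): []
enqueue(52): [52]
dequeue(): []

Answer: empty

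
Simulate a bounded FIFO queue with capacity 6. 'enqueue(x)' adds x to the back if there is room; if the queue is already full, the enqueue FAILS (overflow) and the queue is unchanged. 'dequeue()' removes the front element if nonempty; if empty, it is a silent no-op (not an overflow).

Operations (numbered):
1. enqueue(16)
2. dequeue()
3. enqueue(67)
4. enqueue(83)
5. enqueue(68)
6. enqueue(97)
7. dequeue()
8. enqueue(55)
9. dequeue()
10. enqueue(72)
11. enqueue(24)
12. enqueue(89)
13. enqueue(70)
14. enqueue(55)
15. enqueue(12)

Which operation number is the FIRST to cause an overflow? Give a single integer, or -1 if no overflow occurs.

1. enqueue(16): size=1
2. dequeue(): size=0
3. enqueue(67): size=1
4. enqueue(83): size=2
5. enqueue(68): size=3
6. enqueue(97): size=4
7. dequeue(): size=3
8. enqueue(55): size=4
9. dequeue(): size=3
10. enqueue(72): size=4
11. enqueue(24): size=5
12. enqueue(89): size=6
13. enqueue(70): size=6=cap → OVERFLOW (fail)
14. enqueue(55): size=6=cap → OVERFLOW (fail)
15. enqueue(12): size=6=cap → OVERFLOW (fail)

Answer: 13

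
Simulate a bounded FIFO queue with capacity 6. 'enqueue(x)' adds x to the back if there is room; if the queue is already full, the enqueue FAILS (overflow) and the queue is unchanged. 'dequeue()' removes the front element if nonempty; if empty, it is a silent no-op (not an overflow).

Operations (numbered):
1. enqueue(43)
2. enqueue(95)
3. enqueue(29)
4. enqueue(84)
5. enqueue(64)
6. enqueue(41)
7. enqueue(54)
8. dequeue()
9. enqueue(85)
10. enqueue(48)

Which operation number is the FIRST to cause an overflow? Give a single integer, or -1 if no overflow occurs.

Answer: 7

Derivation:
1. enqueue(43): size=1
2. enqueue(95): size=2
3. enqueue(29): size=3
4. enqueue(84): size=4
5. enqueue(64): size=5
6. enqueue(41): size=6
7. enqueue(54): size=6=cap → OVERFLOW (fail)
8. dequeue(): size=5
9. enqueue(85): size=6
10. enqueue(48): size=6=cap → OVERFLOW (fail)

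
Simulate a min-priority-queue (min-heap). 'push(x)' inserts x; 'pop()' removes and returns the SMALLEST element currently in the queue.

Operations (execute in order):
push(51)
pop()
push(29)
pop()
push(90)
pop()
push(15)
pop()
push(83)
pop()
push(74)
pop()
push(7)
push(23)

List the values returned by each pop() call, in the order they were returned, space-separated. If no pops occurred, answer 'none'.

push(51): heap contents = [51]
pop() → 51: heap contents = []
push(29): heap contents = [29]
pop() → 29: heap contents = []
push(90): heap contents = [90]
pop() → 90: heap contents = []
push(15): heap contents = [15]
pop() → 15: heap contents = []
push(83): heap contents = [83]
pop() → 83: heap contents = []
push(74): heap contents = [74]
pop() → 74: heap contents = []
push(7): heap contents = [7]
push(23): heap contents = [7, 23]

Answer: 51 29 90 15 83 74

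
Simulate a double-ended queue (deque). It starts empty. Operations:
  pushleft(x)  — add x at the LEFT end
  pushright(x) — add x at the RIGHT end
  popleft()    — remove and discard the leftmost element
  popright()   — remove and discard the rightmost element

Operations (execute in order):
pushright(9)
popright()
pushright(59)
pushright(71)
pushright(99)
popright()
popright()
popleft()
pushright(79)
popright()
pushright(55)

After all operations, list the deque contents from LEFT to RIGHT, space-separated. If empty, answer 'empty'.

pushright(9): [9]
popright(): []
pushright(59): [59]
pushright(71): [59, 71]
pushright(99): [59, 71, 99]
popright(): [59, 71]
popright(): [59]
popleft(): []
pushright(79): [79]
popright(): []
pushright(55): [55]

Answer: 55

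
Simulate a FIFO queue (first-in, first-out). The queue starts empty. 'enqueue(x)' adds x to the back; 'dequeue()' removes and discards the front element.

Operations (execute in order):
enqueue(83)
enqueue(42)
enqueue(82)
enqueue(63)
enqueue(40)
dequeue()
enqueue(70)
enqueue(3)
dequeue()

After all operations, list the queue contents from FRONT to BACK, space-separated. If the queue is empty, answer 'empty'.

Answer: 82 63 40 70 3

Derivation:
enqueue(83): [83]
enqueue(42): [83, 42]
enqueue(82): [83, 42, 82]
enqueue(63): [83, 42, 82, 63]
enqueue(40): [83, 42, 82, 63, 40]
dequeue(): [42, 82, 63, 40]
enqueue(70): [42, 82, 63, 40, 70]
enqueue(3): [42, 82, 63, 40, 70, 3]
dequeue(): [82, 63, 40, 70, 3]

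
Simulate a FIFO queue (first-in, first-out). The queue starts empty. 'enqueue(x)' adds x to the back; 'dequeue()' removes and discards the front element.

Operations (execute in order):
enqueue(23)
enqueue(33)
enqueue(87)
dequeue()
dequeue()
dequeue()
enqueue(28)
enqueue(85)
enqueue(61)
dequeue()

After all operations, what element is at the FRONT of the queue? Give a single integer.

enqueue(23): queue = [23]
enqueue(33): queue = [23, 33]
enqueue(87): queue = [23, 33, 87]
dequeue(): queue = [33, 87]
dequeue(): queue = [87]
dequeue(): queue = []
enqueue(28): queue = [28]
enqueue(85): queue = [28, 85]
enqueue(61): queue = [28, 85, 61]
dequeue(): queue = [85, 61]

Answer: 85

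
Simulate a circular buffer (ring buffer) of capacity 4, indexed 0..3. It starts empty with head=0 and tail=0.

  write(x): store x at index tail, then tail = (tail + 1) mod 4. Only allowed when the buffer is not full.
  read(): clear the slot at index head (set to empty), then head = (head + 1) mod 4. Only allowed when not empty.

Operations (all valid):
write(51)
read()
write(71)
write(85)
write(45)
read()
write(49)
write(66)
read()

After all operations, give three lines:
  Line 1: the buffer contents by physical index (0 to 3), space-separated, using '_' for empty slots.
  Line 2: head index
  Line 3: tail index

write(51): buf=[51 _ _ _], head=0, tail=1, size=1
read(): buf=[_ _ _ _], head=1, tail=1, size=0
write(71): buf=[_ 71 _ _], head=1, tail=2, size=1
write(85): buf=[_ 71 85 _], head=1, tail=3, size=2
write(45): buf=[_ 71 85 45], head=1, tail=0, size=3
read(): buf=[_ _ 85 45], head=2, tail=0, size=2
write(49): buf=[49 _ 85 45], head=2, tail=1, size=3
write(66): buf=[49 66 85 45], head=2, tail=2, size=4
read(): buf=[49 66 _ 45], head=3, tail=2, size=3

Answer: 49 66 _ 45
3
2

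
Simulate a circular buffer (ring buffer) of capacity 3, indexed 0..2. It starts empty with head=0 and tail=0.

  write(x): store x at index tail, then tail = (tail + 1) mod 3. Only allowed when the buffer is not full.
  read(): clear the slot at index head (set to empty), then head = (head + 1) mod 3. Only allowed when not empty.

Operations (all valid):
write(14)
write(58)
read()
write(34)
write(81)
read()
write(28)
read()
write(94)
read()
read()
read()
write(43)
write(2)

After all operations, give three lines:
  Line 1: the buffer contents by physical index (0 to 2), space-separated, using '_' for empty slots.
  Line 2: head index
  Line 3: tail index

write(14): buf=[14 _ _], head=0, tail=1, size=1
write(58): buf=[14 58 _], head=0, tail=2, size=2
read(): buf=[_ 58 _], head=1, tail=2, size=1
write(34): buf=[_ 58 34], head=1, tail=0, size=2
write(81): buf=[81 58 34], head=1, tail=1, size=3
read(): buf=[81 _ 34], head=2, tail=1, size=2
write(28): buf=[81 28 34], head=2, tail=2, size=3
read(): buf=[81 28 _], head=0, tail=2, size=2
write(94): buf=[81 28 94], head=0, tail=0, size=3
read(): buf=[_ 28 94], head=1, tail=0, size=2
read(): buf=[_ _ 94], head=2, tail=0, size=1
read(): buf=[_ _ _], head=0, tail=0, size=0
write(43): buf=[43 _ _], head=0, tail=1, size=1
write(2): buf=[43 2 _], head=0, tail=2, size=2

Answer: 43 2 _
0
2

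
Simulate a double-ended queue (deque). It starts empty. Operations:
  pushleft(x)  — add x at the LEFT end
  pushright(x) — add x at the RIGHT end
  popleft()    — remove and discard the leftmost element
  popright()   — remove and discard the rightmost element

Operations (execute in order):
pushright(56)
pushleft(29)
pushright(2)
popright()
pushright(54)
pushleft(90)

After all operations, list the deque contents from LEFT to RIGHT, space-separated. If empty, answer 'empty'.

Answer: 90 29 56 54

Derivation:
pushright(56): [56]
pushleft(29): [29, 56]
pushright(2): [29, 56, 2]
popright(): [29, 56]
pushright(54): [29, 56, 54]
pushleft(90): [90, 29, 56, 54]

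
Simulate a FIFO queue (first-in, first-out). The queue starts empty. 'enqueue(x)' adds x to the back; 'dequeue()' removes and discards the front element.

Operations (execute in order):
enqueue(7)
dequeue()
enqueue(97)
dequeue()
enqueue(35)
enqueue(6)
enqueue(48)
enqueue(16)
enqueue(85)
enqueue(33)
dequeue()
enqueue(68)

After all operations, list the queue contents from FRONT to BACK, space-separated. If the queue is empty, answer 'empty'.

enqueue(7): [7]
dequeue(): []
enqueue(97): [97]
dequeue(): []
enqueue(35): [35]
enqueue(6): [35, 6]
enqueue(48): [35, 6, 48]
enqueue(16): [35, 6, 48, 16]
enqueue(85): [35, 6, 48, 16, 85]
enqueue(33): [35, 6, 48, 16, 85, 33]
dequeue(): [6, 48, 16, 85, 33]
enqueue(68): [6, 48, 16, 85, 33, 68]

Answer: 6 48 16 85 33 68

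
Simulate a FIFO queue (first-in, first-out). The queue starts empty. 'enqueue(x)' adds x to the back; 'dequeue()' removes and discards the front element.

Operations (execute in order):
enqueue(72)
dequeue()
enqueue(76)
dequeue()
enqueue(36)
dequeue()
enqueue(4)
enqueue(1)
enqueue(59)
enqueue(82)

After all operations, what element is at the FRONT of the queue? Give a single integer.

enqueue(72): queue = [72]
dequeue(): queue = []
enqueue(76): queue = [76]
dequeue(): queue = []
enqueue(36): queue = [36]
dequeue(): queue = []
enqueue(4): queue = [4]
enqueue(1): queue = [4, 1]
enqueue(59): queue = [4, 1, 59]
enqueue(82): queue = [4, 1, 59, 82]

Answer: 4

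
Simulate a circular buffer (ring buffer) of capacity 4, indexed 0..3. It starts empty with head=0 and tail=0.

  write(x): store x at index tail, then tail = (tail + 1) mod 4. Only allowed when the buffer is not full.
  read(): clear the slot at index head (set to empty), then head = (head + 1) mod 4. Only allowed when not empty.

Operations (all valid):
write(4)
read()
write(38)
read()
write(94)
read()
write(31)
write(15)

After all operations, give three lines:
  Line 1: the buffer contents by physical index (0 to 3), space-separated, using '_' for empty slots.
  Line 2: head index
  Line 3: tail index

Answer: 15 _ _ 31
3
1

Derivation:
write(4): buf=[4 _ _ _], head=0, tail=1, size=1
read(): buf=[_ _ _ _], head=1, tail=1, size=0
write(38): buf=[_ 38 _ _], head=1, tail=2, size=1
read(): buf=[_ _ _ _], head=2, tail=2, size=0
write(94): buf=[_ _ 94 _], head=2, tail=3, size=1
read(): buf=[_ _ _ _], head=3, tail=3, size=0
write(31): buf=[_ _ _ 31], head=3, tail=0, size=1
write(15): buf=[15 _ _ 31], head=3, tail=1, size=2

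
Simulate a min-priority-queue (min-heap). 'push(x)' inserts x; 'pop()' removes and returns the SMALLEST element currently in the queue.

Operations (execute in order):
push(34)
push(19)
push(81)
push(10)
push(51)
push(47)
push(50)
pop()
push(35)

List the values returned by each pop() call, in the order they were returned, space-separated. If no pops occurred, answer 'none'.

push(34): heap contents = [34]
push(19): heap contents = [19, 34]
push(81): heap contents = [19, 34, 81]
push(10): heap contents = [10, 19, 34, 81]
push(51): heap contents = [10, 19, 34, 51, 81]
push(47): heap contents = [10, 19, 34, 47, 51, 81]
push(50): heap contents = [10, 19, 34, 47, 50, 51, 81]
pop() → 10: heap contents = [19, 34, 47, 50, 51, 81]
push(35): heap contents = [19, 34, 35, 47, 50, 51, 81]

Answer: 10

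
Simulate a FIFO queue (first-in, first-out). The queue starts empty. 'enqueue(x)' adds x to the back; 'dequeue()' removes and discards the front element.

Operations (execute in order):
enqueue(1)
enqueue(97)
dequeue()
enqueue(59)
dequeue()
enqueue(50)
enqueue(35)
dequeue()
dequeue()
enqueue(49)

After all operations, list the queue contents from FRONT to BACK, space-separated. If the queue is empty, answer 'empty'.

enqueue(1): [1]
enqueue(97): [1, 97]
dequeue(): [97]
enqueue(59): [97, 59]
dequeue(): [59]
enqueue(50): [59, 50]
enqueue(35): [59, 50, 35]
dequeue(): [50, 35]
dequeue(): [35]
enqueue(49): [35, 49]

Answer: 35 49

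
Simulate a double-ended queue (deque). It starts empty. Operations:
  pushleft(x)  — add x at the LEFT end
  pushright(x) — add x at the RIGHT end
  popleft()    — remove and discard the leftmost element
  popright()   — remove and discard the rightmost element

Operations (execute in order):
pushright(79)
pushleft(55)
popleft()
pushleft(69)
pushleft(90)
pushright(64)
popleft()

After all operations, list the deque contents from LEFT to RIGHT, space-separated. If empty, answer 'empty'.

Answer: 69 79 64

Derivation:
pushright(79): [79]
pushleft(55): [55, 79]
popleft(): [79]
pushleft(69): [69, 79]
pushleft(90): [90, 69, 79]
pushright(64): [90, 69, 79, 64]
popleft(): [69, 79, 64]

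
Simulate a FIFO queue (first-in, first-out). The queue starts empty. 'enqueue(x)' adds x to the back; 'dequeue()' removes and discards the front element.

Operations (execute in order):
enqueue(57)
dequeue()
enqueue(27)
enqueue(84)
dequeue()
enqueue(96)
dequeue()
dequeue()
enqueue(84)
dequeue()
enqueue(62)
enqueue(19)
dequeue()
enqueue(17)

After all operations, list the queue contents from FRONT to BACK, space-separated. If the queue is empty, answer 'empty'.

Answer: 19 17

Derivation:
enqueue(57): [57]
dequeue(): []
enqueue(27): [27]
enqueue(84): [27, 84]
dequeue(): [84]
enqueue(96): [84, 96]
dequeue(): [96]
dequeue(): []
enqueue(84): [84]
dequeue(): []
enqueue(62): [62]
enqueue(19): [62, 19]
dequeue(): [19]
enqueue(17): [19, 17]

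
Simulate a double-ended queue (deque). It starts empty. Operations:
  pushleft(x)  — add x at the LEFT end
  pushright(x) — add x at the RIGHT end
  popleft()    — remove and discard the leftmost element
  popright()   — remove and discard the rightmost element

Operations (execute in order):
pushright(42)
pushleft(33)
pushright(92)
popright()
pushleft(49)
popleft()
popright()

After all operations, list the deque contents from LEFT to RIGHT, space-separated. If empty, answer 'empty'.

Answer: 33

Derivation:
pushright(42): [42]
pushleft(33): [33, 42]
pushright(92): [33, 42, 92]
popright(): [33, 42]
pushleft(49): [49, 33, 42]
popleft(): [33, 42]
popright(): [33]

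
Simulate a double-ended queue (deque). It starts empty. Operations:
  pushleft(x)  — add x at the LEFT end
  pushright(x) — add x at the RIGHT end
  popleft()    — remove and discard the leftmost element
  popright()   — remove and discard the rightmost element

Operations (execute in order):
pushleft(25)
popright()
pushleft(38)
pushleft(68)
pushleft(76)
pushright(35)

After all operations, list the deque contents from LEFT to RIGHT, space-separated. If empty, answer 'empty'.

pushleft(25): [25]
popright(): []
pushleft(38): [38]
pushleft(68): [68, 38]
pushleft(76): [76, 68, 38]
pushright(35): [76, 68, 38, 35]

Answer: 76 68 38 35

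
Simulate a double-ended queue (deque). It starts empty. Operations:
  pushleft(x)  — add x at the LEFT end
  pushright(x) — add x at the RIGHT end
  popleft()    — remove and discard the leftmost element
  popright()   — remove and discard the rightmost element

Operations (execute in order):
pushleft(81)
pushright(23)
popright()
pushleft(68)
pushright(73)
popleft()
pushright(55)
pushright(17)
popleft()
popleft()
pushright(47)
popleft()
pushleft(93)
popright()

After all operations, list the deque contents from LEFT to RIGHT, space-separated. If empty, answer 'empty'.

pushleft(81): [81]
pushright(23): [81, 23]
popright(): [81]
pushleft(68): [68, 81]
pushright(73): [68, 81, 73]
popleft(): [81, 73]
pushright(55): [81, 73, 55]
pushright(17): [81, 73, 55, 17]
popleft(): [73, 55, 17]
popleft(): [55, 17]
pushright(47): [55, 17, 47]
popleft(): [17, 47]
pushleft(93): [93, 17, 47]
popright(): [93, 17]

Answer: 93 17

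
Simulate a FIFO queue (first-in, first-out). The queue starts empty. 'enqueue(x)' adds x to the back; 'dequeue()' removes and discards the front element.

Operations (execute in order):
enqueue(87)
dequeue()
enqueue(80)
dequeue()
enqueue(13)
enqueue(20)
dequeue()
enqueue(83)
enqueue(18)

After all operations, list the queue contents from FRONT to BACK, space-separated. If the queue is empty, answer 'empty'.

Answer: 20 83 18

Derivation:
enqueue(87): [87]
dequeue(): []
enqueue(80): [80]
dequeue(): []
enqueue(13): [13]
enqueue(20): [13, 20]
dequeue(): [20]
enqueue(83): [20, 83]
enqueue(18): [20, 83, 18]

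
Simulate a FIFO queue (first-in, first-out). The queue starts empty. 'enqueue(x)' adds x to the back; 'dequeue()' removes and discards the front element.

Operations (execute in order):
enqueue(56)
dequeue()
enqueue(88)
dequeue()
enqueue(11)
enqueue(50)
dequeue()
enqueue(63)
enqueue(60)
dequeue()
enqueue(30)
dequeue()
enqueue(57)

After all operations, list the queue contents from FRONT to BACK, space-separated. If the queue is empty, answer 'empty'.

Answer: 60 30 57

Derivation:
enqueue(56): [56]
dequeue(): []
enqueue(88): [88]
dequeue(): []
enqueue(11): [11]
enqueue(50): [11, 50]
dequeue(): [50]
enqueue(63): [50, 63]
enqueue(60): [50, 63, 60]
dequeue(): [63, 60]
enqueue(30): [63, 60, 30]
dequeue(): [60, 30]
enqueue(57): [60, 30, 57]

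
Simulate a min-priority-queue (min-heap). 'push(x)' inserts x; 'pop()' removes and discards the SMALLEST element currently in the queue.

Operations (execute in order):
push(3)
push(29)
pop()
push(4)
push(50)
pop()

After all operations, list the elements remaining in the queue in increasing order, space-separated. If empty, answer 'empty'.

Answer: 29 50

Derivation:
push(3): heap contents = [3]
push(29): heap contents = [3, 29]
pop() → 3: heap contents = [29]
push(4): heap contents = [4, 29]
push(50): heap contents = [4, 29, 50]
pop() → 4: heap contents = [29, 50]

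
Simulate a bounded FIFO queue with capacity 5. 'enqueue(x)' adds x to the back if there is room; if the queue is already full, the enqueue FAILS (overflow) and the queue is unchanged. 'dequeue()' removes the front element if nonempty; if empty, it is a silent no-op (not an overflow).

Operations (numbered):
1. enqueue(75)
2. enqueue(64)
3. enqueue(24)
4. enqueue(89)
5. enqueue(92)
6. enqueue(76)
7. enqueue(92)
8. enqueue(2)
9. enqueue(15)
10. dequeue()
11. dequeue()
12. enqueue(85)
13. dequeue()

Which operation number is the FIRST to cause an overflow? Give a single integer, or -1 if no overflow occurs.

1. enqueue(75): size=1
2. enqueue(64): size=2
3. enqueue(24): size=3
4. enqueue(89): size=4
5. enqueue(92): size=5
6. enqueue(76): size=5=cap → OVERFLOW (fail)
7. enqueue(92): size=5=cap → OVERFLOW (fail)
8. enqueue(2): size=5=cap → OVERFLOW (fail)
9. enqueue(15): size=5=cap → OVERFLOW (fail)
10. dequeue(): size=4
11. dequeue(): size=3
12. enqueue(85): size=4
13. dequeue(): size=3

Answer: 6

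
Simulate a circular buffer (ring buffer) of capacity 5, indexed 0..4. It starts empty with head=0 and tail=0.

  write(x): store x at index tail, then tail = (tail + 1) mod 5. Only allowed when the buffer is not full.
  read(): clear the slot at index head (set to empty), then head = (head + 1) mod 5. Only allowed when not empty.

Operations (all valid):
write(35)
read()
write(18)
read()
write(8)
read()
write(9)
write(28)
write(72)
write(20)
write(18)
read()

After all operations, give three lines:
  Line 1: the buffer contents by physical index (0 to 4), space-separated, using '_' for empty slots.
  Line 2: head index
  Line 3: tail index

Answer: 72 20 18 _ 28
4
3

Derivation:
write(35): buf=[35 _ _ _ _], head=0, tail=1, size=1
read(): buf=[_ _ _ _ _], head=1, tail=1, size=0
write(18): buf=[_ 18 _ _ _], head=1, tail=2, size=1
read(): buf=[_ _ _ _ _], head=2, tail=2, size=0
write(8): buf=[_ _ 8 _ _], head=2, tail=3, size=1
read(): buf=[_ _ _ _ _], head=3, tail=3, size=0
write(9): buf=[_ _ _ 9 _], head=3, tail=4, size=1
write(28): buf=[_ _ _ 9 28], head=3, tail=0, size=2
write(72): buf=[72 _ _ 9 28], head=3, tail=1, size=3
write(20): buf=[72 20 _ 9 28], head=3, tail=2, size=4
write(18): buf=[72 20 18 9 28], head=3, tail=3, size=5
read(): buf=[72 20 18 _ 28], head=4, tail=3, size=4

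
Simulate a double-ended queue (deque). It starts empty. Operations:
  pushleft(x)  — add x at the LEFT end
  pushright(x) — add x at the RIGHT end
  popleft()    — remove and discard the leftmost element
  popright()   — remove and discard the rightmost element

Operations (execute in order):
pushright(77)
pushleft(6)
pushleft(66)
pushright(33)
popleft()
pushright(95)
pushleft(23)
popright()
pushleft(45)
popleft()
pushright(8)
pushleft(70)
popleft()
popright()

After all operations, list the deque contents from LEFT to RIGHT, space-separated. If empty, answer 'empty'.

pushright(77): [77]
pushleft(6): [6, 77]
pushleft(66): [66, 6, 77]
pushright(33): [66, 6, 77, 33]
popleft(): [6, 77, 33]
pushright(95): [6, 77, 33, 95]
pushleft(23): [23, 6, 77, 33, 95]
popright(): [23, 6, 77, 33]
pushleft(45): [45, 23, 6, 77, 33]
popleft(): [23, 6, 77, 33]
pushright(8): [23, 6, 77, 33, 8]
pushleft(70): [70, 23, 6, 77, 33, 8]
popleft(): [23, 6, 77, 33, 8]
popright(): [23, 6, 77, 33]

Answer: 23 6 77 33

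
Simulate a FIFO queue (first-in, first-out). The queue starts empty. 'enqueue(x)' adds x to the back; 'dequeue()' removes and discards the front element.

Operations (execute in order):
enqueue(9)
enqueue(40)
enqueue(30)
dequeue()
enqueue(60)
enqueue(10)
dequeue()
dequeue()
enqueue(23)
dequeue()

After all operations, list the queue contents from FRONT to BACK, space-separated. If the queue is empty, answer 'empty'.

Answer: 10 23

Derivation:
enqueue(9): [9]
enqueue(40): [9, 40]
enqueue(30): [9, 40, 30]
dequeue(): [40, 30]
enqueue(60): [40, 30, 60]
enqueue(10): [40, 30, 60, 10]
dequeue(): [30, 60, 10]
dequeue(): [60, 10]
enqueue(23): [60, 10, 23]
dequeue(): [10, 23]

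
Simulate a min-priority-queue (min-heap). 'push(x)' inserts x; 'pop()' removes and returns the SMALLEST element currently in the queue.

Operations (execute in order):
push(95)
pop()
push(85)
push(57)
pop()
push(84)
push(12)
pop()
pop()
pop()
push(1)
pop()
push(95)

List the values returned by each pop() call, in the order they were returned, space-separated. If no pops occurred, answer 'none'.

push(95): heap contents = [95]
pop() → 95: heap contents = []
push(85): heap contents = [85]
push(57): heap contents = [57, 85]
pop() → 57: heap contents = [85]
push(84): heap contents = [84, 85]
push(12): heap contents = [12, 84, 85]
pop() → 12: heap contents = [84, 85]
pop() → 84: heap contents = [85]
pop() → 85: heap contents = []
push(1): heap contents = [1]
pop() → 1: heap contents = []
push(95): heap contents = [95]

Answer: 95 57 12 84 85 1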